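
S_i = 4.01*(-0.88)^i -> [4.01, -3.53, 3.11, -2.73, 2.4]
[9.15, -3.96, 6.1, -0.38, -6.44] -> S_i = Random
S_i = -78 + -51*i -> [-78, -129, -180, -231, -282]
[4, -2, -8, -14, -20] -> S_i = 4 + -6*i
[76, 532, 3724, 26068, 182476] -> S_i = 76*7^i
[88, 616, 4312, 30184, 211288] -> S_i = 88*7^i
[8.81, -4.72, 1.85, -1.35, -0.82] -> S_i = Random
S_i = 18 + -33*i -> [18, -15, -48, -81, -114]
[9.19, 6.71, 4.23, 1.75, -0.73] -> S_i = 9.19 + -2.48*i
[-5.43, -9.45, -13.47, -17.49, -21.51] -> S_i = -5.43 + -4.02*i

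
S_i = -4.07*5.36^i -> [-4.07, -21.82, -116.93, -626.74, -3359.34]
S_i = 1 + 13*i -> [1, 14, 27, 40, 53]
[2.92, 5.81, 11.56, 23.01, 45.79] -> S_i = 2.92*1.99^i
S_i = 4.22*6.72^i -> [4.22, 28.36, 190.57, 1280.62, 8605.77]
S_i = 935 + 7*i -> [935, 942, 949, 956, 963]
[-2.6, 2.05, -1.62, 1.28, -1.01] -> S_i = -2.60*(-0.79)^i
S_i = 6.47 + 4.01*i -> [6.47, 10.48, 14.49, 18.5, 22.51]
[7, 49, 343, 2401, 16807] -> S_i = 7*7^i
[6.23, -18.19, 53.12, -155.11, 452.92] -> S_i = 6.23*(-2.92)^i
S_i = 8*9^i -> [8, 72, 648, 5832, 52488]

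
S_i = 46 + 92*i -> [46, 138, 230, 322, 414]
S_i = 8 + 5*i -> [8, 13, 18, 23, 28]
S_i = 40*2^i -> [40, 80, 160, 320, 640]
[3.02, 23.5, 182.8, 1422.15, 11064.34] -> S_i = 3.02*7.78^i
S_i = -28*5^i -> [-28, -140, -700, -3500, -17500]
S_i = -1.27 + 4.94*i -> [-1.27, 3.67, 8.61, 13.55, 18.49]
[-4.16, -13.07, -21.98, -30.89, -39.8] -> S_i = -4.16 + -8.91*i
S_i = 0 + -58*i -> [0, -58, -116, -174, -232]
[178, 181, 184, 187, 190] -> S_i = 178 + 3*i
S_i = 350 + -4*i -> [350, 346, 342, 338, 334]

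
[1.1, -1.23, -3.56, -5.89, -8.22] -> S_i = 1.10 + -2.33*i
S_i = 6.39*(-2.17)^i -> [6.39, -13.87, 30.09, -65.3, 141.69]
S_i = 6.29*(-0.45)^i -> [6.29, -2.83, 1.27, -0.57, 0.26]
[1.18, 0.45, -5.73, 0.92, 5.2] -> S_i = Random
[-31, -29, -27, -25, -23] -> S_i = -31 + 2*i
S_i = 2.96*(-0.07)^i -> [2.96, -0.21, 0.01, -0.0, 0.0]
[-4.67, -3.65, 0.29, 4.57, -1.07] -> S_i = Random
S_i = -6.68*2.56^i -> [-6.68, -17.1, -43.78, -112.07, -286.9]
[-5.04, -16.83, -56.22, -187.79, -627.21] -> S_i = -5.04*3.34^i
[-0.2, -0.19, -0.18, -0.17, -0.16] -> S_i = -0.20*0.94^i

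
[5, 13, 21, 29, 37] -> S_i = 5 + 8*i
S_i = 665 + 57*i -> [665, 722, 779, 836, 893]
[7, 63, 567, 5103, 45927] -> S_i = 7*9^i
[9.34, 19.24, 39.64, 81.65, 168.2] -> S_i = 9.34*2.06^i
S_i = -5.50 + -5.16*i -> [-5.5, -10.66, -15.82, -20.98, -26.14]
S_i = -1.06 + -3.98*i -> [-1.06, -5.04, -9.02, -13.0, -16.98]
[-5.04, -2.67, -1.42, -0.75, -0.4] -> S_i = -5.04*0.53^i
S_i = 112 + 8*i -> [112, 120, 128, 136, 144]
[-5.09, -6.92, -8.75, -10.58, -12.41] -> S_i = -5.09 + -1.83*i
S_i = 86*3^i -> [86, 258, 774, 2322, 6966]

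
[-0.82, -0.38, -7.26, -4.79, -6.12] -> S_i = Random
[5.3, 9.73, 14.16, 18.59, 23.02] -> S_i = 5.30 + 4.43*i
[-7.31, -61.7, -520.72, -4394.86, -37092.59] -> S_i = -7.31*8.44^i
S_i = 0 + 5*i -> [0, 5, 10, 15, 20]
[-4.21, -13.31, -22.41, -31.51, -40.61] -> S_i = -4.21 + -9.10*i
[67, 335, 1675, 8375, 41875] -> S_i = 67*5^i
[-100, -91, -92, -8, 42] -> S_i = Random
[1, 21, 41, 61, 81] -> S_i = 1 + 20*i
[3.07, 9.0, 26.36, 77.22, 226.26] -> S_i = 3.07*2.93^i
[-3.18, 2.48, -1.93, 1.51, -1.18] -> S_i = -3.18*(-0.78)^i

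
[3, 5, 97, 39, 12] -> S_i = Random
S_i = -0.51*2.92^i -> [-0.51, -1.49, -4.35, -12.7, -37.08]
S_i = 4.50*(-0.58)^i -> [4.5, -2.61, 1.51, -0.88, 0.51]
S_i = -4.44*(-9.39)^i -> [-4.44, 41.69, -391.48, 3676.04, -34517.98]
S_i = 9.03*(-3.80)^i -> [9.03, -34.31, 130.39, -495.49, 1882.88]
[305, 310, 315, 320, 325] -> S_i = 305 + 5*i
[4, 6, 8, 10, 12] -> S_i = 4 + 2*i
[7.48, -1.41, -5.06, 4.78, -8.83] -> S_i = Random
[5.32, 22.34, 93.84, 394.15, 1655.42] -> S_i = 5.32*4.20^i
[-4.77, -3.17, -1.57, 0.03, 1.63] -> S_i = -4.77 + 1.60*i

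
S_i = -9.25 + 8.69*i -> [-9.25, -0.56, 8.13, 16.82, 25.51]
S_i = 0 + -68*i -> [0, -68, -136, -204, -272]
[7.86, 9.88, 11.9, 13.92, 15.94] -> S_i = 7.86 + 2.02*i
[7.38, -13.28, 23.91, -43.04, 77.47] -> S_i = 7.38*(-1.80)^i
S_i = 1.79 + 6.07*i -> [1.79, 7.86, 13.93, 20.0, 26.07]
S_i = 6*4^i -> [6, 24, 96, 384, 1536]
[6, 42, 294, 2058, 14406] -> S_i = 6*7^i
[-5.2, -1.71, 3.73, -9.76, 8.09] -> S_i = Random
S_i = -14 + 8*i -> [-14, -6, 2, 10, 18]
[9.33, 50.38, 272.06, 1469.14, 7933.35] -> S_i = 9.33*5.40^i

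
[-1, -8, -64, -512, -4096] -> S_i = -1*8^i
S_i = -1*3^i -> [-1, -3, -9, -27, -81]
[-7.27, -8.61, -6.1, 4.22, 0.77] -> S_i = Random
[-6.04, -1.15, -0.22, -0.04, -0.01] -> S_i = -6.04*0.19^i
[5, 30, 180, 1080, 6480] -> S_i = 5*6^i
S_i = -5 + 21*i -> [-5, 16, 37, 58, 79]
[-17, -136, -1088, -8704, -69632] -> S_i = -17*8^i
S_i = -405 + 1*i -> [-405, -404, -403, -402, -401]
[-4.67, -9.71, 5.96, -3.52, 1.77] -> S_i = Random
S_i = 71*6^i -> [71, 426, 2556, 15336, 92016]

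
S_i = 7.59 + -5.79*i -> [7.59, 1.8, -3.99, -9.78, -15.57]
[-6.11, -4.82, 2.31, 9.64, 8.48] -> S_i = Random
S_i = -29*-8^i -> [-29, 232, -1856, 14848, -118784]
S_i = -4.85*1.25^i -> [-4.85, -6.06, -7.58, -9.47, -11.84]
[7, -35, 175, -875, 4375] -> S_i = 7*-5^i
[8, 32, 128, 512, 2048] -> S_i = 8*4^i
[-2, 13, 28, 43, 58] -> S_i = -2 + 15*i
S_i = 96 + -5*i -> [96, 91, 86, 81, 76]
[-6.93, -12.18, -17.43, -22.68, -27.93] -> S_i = -6.93 + -5.25*i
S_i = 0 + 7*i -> [0, 7, 14, 21, 28]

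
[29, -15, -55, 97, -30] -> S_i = Random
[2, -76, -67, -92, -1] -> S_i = Random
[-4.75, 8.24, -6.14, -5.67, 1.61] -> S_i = Random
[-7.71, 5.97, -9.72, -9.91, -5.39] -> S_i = Random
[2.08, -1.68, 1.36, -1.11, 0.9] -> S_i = 2.08*(-0.81)^i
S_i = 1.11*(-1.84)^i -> [1.11, -2.04, 3.76, -6.91, 12.72]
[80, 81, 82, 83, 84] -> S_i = 80 + 1*i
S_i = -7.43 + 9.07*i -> [-7.43, 1.64, 10.71, 19.78, 28.85]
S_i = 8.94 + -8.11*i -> [8.94, 0.83, -7.28, -15.39, -23.5]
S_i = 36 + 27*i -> [36, 63, 90, 117, 144]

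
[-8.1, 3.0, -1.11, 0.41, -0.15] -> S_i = -8.10*(-0.37)^i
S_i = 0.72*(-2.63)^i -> [0.72, -1.89, 4.98, -13.1, 34.45]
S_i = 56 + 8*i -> [56, 64, 72, 80, 88]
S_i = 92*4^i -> [92, 368, 1472, 5888, 23552]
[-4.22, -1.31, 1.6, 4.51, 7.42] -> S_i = -4.22 + 2.91*i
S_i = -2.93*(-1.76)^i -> [-2.93, 5.16, -9.08, 15.97, -28.11]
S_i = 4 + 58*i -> [4, 62, 120, 178, 236]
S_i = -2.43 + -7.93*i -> [-2.43, -10.36, -18.29, -26.22, -34.15]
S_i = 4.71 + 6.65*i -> [4.71, 11.36, 18.01, 24.66, 31.31]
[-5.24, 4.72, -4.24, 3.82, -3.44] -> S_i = -5.24*(-0.90)^i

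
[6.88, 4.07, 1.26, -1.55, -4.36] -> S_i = 6.88 + -2.81*i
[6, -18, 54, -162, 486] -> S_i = 6*-3^i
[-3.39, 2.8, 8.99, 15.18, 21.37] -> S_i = -3.39 + 6.19*i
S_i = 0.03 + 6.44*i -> [0.03, 6.47, 12.91, 19.35, 25.79]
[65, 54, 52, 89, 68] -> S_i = Random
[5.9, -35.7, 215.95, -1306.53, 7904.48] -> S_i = 5.90*(-6.05)^i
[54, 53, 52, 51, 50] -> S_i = 54 + -1*i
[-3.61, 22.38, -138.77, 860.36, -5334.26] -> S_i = -3.61*(-6.20)^i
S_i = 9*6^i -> [9, 54, 324, 1944, 11664]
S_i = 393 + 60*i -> [393, 453, 513, 573, 633]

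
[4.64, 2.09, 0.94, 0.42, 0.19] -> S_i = 4.64*0.45^i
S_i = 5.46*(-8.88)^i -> [5.46, -48.48, 430.55, -3823.24, 33950.37]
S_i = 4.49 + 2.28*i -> [4.49, 6.77, 9.05, 11.33, 13.61]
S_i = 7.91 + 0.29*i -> [7.91, 8.2, 8.49, 8.78, 9.07]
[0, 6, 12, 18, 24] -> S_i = 0 + 6*i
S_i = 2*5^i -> [2, 10, 50, 250, 1250]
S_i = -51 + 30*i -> [-51, -21, 9, 39, 69]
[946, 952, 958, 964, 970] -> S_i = 946 + 6*i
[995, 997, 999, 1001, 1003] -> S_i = 995 + 2*i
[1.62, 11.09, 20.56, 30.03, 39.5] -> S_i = 1.62 + 9.47*i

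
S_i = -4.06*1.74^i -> [-4.06, -7.06, -12.29, -21.39, -37.22]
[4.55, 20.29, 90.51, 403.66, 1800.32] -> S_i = 4.55*4.46^i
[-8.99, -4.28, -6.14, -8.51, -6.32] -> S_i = Random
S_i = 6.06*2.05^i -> [6.06, 12.42, 25.47, 52.21, 107.03]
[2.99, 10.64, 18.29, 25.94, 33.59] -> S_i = 2.99 + 7.65*i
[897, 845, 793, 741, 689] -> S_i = 897 + -52*i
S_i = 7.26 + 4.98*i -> [7.26, 12.24, 17.22, 22.2, 27.18]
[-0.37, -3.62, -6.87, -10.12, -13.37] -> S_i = -0.37 + -3.25*i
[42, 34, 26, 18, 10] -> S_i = 42 + -8*i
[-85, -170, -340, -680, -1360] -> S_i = -85*2^i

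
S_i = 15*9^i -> [15, 135, 1215, 10935, 98415]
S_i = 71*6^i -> [71, 426, 2556, 15336, 92016]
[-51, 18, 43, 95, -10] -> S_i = Random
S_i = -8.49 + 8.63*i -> [-8.49, 0.14, 8.77, 17.4, 26.03]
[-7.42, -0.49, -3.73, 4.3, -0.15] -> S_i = Random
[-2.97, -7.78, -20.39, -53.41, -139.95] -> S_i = -2.97*2.62^i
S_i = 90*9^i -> [90, 810, 7290, 65610, 590490]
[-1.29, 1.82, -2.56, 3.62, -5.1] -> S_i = -1.29*(-1.41)^i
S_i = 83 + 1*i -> [83, 84, 85, 86, 87]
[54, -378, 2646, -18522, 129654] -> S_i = 54*-7^i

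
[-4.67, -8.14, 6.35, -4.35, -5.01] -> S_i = Random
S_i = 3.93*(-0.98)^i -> [3.93, -3.85, 3.77, -3.7, 3.62]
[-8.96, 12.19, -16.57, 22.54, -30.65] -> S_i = -8.96*(-1.36)^i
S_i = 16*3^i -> [16, 48, 144, 432, 1296]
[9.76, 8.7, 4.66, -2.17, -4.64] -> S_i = Random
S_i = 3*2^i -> [3, 6, 12, 24, 48]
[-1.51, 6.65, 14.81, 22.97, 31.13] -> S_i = -1.51 + 8.16*i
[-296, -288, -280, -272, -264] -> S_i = -296 + 8*i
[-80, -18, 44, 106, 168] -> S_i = -80 + 62*i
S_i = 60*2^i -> [60, 120, 240, 480, 960]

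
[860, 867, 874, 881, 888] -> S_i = 860 + 7*i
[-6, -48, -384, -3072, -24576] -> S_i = -6*8^i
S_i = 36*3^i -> [36, 108, 324, 972, 2916]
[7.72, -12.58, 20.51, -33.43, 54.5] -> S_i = 7.72*(-1.63)^i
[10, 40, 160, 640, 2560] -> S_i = 10*4^i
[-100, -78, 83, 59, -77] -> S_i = Random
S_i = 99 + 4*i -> [99, 103, 107, 111, 115]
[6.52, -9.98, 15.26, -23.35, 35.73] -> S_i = 6.52*(-1.53)^i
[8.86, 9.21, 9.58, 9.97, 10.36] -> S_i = 8.86*1.04^i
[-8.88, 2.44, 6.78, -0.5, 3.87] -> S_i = Random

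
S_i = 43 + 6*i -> [43, 49, 55, 61, 67]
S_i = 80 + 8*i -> [80, 88, 96, 104, 112]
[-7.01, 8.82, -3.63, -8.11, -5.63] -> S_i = Random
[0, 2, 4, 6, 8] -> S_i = 0 + 2*i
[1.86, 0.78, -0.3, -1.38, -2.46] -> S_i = 1.86 + -1.08*i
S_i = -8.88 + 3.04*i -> [-8.88, -5.84, -2.8, 0.24, 3.28]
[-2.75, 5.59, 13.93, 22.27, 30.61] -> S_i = -2.75 + 8.34*i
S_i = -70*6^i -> [-70, -420, -2520, -15120, -90720]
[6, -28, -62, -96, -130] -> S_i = 6 + -34*i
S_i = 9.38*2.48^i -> [9.38, 23.26, 57.69, 143.07, 354.82]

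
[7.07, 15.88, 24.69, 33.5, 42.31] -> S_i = 7.07 + 8.81*i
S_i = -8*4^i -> [-8, -32, -128, -512, -2048]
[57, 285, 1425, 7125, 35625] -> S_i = 57*5^i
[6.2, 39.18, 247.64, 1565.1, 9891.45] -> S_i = 6.20*6.32^i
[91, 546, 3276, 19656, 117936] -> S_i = 91*6^i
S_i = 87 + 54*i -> [87, 141, 195, 249, 303]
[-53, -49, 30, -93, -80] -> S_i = Random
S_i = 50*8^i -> [50, 400, 3200, 25600, 204800]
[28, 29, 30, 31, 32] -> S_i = 28 + 1*i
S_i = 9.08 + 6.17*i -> [9.08, 15.25, 21.42, 27.59, 33.76]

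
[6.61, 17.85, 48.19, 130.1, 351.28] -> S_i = 6.61*2.70^i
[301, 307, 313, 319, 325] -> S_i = 301 + 6*i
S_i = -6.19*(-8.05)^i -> [-6.19, 49.83, -401.13, 3229.08, -25994.06]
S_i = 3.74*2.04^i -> [3.74, 7.63, 15.56, 31.75, 64.77]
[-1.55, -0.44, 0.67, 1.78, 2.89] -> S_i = -1.55 + 1.11*i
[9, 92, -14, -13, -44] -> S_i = Random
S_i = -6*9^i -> [-6, -54, -486, -4374, -39366]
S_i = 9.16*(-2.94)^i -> [9.16, -26.93, 79.18, -232.78, 684.36]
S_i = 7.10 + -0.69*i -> [7.1, 6.41, 5.72, 5.03, 4.34]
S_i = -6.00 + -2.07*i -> [-6.0, -8.07, -10.14, -12.21, -14.28]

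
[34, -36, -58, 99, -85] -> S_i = Random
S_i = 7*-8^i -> [7, -56, 448, -3584, 28672]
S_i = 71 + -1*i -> [71, 70, 69, 68, 67]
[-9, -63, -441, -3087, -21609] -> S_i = -9*7^i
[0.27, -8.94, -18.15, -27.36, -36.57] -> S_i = 0.27 + -9.21*i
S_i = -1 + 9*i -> [-1, 8, 17, 26, 35]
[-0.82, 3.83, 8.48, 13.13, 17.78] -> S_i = -0.82 + 4.65*i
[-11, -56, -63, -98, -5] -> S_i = Random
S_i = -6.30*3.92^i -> [-6.3, -24.7, -96.81, -379.49, -1487.6]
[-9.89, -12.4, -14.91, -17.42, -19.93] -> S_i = -9.89 + -2.51*i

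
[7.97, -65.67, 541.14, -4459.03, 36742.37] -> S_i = 7.97*(-8.24)^i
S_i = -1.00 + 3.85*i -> [-1.0, 2.85, 6.7, 10.55, 14.4]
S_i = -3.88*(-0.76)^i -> [-3.88, 2.95, -2.24, 1.7, -1.29]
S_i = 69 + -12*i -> [69, 57, 45, 33, 21]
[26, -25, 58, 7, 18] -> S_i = Random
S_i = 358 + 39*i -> [358, 397, 436, 475, 514]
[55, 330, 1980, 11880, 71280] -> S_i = 55*6^i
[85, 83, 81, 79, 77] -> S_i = 85 + -2*i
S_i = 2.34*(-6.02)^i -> [2.34, -14.09, 84.8, -510.51, 3073.28]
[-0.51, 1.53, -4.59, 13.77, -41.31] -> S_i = -0.51*(-3.00)^i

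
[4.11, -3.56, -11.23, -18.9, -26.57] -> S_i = 4.11 + -7.67*i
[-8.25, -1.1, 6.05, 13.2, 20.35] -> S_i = -8.25 + 7.15*i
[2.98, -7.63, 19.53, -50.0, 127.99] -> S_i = 2.98*(-2.56)^i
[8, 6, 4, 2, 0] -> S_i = 8 + -2*i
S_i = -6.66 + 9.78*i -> [-6.66, 3.12, 12.9, 22.68, 32.46]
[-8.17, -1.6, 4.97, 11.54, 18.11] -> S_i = -8.17 + 6.57*i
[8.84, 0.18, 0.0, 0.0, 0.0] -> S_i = 8.84*0.02^i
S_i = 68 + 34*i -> [68, 102, 136, 170, 204]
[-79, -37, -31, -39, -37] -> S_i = Random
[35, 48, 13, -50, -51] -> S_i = Random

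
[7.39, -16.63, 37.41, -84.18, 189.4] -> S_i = 7.39*(-2.25)^i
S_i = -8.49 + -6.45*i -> [-8.49, -14.94, -21.39, -27.84, -34.29]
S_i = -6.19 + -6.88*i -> [-6.19, -13.07, -19.95, -26.83, -33.71]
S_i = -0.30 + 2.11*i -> [-0.3, 1.81, 3.92, 6.03, 8.14]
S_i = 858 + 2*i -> [858, 860, 862, 864, 866]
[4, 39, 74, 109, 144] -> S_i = 4 + 35*i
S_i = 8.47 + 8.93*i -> [8.47, 17.4, 26.33, 35.26, 44.19]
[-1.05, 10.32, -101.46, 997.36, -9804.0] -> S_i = -1.05*(-9.83)^i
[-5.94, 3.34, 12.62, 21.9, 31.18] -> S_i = -5.94 + 9.28*i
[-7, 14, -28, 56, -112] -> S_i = -7*-2^i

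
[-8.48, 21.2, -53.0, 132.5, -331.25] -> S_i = -8.48*(-2.50)^i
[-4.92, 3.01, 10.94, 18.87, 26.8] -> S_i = -4.92 + 7.93*i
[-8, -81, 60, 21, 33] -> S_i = Random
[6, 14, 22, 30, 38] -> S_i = 6 + 8*i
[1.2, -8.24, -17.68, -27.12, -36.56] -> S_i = 1.20 + -9.44*i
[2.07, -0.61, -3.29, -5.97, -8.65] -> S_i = 2.07 + -2.68*i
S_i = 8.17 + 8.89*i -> [8.17, 17.06, 25.95, 34.84, 43.73]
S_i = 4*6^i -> [4, 24, 144, 864, 5184]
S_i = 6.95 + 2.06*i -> [6.95, 9.01, 11.07, 13.13, 15.19]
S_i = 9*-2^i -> [9, -18, 36, -72, 144]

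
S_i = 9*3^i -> [9, 27, 81, 243, 729]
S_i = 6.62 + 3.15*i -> [6.62, 9.77, 12.92, 16.07, 19.22]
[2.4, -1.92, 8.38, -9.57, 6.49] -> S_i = Random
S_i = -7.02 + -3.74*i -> [-7.02, -10.76, -14.5, -18.24, -21.98]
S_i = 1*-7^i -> [1, -7, 49, -343, 2401]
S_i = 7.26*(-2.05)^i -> [7.26, -14.88, 30.51, -62.55, 128.22]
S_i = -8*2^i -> [-8, -16, -32, -64, -128]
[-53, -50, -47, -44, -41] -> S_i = -53 + 3*i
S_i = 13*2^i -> [13, 26, 52, 104, 208]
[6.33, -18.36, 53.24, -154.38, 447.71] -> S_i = 6.33*(-2.90)^i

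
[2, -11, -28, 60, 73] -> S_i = Random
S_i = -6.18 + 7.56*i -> [-6.18, 1.38, 8.94, 16.5, 24.06]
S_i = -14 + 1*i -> [-14, -13, -12, -11, -10]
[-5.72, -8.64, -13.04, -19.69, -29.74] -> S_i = -5.72*1.51^i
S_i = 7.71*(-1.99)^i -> [7.71, -15.34, 30.53, -60.76, 120.91]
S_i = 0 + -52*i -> [0, -52, -104, -156, -208]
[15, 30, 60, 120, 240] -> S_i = 15*2^i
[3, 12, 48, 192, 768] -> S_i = 3*4^i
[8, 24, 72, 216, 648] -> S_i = 8*3^i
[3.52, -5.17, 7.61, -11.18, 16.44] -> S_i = 3.52*(-1.47)^i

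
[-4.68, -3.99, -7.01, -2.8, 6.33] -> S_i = Random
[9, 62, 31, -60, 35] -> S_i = Random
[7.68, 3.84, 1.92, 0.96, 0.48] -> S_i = 7.68*0.50^i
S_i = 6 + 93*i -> [6, 99, 192, 285, 378]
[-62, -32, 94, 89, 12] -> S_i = Random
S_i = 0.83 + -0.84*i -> [0.83, -0.01, -0.85, -1.69, -2.53]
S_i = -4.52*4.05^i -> [-4.52, -18.31, -74.14, -300.26, -1216.07]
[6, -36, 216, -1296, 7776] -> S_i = 6*-6^i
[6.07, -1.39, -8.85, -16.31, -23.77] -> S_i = 6.07 + -7.46*i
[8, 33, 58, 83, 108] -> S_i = 8 + 25*i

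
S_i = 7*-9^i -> [7, -63, 567, -5103, 45927]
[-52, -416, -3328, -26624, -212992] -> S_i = -52*8^i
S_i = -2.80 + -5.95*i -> [-2.8, -8.75, -14.7, -20.65, -26.6]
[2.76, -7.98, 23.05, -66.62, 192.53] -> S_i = 2.76*(-2.89)^i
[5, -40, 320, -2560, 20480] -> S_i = 5*-8^i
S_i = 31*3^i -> [31, 93, 279, 837, 2511]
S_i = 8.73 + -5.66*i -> [8.73, 3.07, -2.59, -8.25, -13.91]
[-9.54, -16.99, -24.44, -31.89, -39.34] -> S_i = -9.54 + -7.45*i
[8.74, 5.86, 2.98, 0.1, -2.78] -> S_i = 8.74 + -2.88*i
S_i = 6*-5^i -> [6, -30, 150, -750, 3750]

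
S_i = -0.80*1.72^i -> [-0.8, -1.38, -2.37, -4.07, -7.0]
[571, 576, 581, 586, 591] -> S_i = 571 + 5*i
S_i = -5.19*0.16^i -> [-5.19, -0.83, -0.13, -0.02, -0.0]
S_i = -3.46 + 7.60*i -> [-3.46, 4.14, 11.74, 19.34, 26.94]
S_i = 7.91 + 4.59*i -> [7.91, 12.5, 17.09, 21.68, 26.27]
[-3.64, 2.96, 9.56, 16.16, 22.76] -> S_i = -3.64 + 6.60*i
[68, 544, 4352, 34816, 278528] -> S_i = 68*8^i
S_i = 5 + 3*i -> [5, 8, 11, 14, 17]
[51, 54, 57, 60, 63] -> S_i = 51 + 3*i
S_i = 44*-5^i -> [44, -220, 1100, -5500, 27500]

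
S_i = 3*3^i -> [3, 9, 27, 81, 243]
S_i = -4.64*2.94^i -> [-4.64, -13.64, -40.11, -117.91, -346.66]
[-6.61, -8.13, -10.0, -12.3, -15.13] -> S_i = -6.61*1.23^i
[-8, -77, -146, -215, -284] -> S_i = -8 + -69*i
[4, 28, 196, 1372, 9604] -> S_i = 4*7^i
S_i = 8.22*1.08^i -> [8.22, 8.88, 9.59, 10.35, 11.18]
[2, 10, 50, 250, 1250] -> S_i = 2*5^i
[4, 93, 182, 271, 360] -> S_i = 4 + 89*i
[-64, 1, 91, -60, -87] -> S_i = Random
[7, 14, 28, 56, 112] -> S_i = 7*2^i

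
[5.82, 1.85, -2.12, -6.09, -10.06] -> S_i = 5.82 + -3.97*i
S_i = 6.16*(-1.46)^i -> [6.16, -8.99, 13.13, -19.17, 27.99]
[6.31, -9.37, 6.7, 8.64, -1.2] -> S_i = Random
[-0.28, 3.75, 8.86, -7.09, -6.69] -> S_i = Random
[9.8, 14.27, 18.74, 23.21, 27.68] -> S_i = 9.80 + 4.47*i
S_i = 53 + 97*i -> [53, 150, 247, 344, 441]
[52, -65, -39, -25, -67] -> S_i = Random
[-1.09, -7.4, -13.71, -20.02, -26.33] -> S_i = -1.09 + -6.31*i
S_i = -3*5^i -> [-3, -15, -75, -375, -1875]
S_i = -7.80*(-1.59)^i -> [-7.8, 12.4, -19.72, 31.35, -49.85]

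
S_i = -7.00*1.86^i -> [-7.0, -13.02, -24.22, -45.04, -83.78]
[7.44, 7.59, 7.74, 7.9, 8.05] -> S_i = 7.44*1.02^i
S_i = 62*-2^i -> [62, -124, 248, -496, 992]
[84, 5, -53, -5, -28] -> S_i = Random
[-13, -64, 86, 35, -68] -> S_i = Random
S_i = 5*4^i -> [5, 20, 80, 320, 1280]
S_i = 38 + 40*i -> [38, 78, 118, 158, 198]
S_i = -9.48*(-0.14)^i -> [-9.48, 1.33, -0.19, 0.03, -0.0]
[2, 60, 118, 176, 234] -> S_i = 2 + 58*i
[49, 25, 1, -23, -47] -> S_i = 49 + -24*i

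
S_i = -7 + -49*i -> [-7, -56, -105, -154, -203]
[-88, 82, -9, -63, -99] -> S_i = Random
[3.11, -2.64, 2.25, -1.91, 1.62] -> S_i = 3.11*(-0.85)^i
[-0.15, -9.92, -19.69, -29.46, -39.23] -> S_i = -0.15 + -9.77*i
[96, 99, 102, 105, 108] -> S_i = 96 + 3*i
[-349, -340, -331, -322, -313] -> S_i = -349 + 9*i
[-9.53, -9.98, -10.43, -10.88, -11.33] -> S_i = -9.53 + -0.45*i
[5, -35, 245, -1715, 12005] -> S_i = 5*-7^i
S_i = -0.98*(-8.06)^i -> [-0.98, 7.9, -63.66, 513.13, -4135.86]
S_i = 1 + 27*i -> [1, 28, 55, 82, 109]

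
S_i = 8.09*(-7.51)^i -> [8.09, -60.76, 456.28, -3426.64, 25734.06]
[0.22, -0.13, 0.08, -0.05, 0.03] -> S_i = 0.22*(-0.61)^i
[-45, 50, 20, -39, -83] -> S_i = Random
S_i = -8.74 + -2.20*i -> [-8.74, -10.94, -13.14, -15.34, -17.54]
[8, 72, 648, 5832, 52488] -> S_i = 8*9^i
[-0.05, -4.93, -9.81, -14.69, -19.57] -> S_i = -0.05 + -4.88*i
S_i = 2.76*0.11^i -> [2.76, 0.3, 0.03, 0.0, 0.0]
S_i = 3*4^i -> [3, 12, 48, 192, 768]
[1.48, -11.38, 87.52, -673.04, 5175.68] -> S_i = 1.48*(-7.69)^i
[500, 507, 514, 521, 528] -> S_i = 500 + 7*i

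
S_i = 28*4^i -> [28, 112, 448, 1792, 7168]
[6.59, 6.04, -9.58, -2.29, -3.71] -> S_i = Random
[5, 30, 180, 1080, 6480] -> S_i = 5*6^i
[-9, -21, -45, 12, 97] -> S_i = Random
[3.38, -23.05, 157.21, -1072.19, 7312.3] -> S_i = 3.38*(-6.82)^i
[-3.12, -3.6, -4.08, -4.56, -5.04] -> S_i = -3.12 + -0.48*i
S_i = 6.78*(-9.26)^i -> [6.78, -62.78, 581.37, -5383.47, 49850.97]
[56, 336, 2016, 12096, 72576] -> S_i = 56*6^i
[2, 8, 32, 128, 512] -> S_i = 2*4^i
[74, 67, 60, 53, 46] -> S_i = 74 + -7*i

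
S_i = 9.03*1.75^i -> [9.03, 15.8, 27.65, 48.4, 84.69]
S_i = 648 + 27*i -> [648, 675, 702, 729, 756]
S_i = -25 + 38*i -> [-25, 13, 51, 89, 127]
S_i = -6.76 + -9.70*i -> [-6.76, -16.46, -26.16, -35.86, -45.56]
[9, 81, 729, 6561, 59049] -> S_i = 9*9^i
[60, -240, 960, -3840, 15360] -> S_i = 60*-4^i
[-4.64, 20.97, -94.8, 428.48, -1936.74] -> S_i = -4.64*(-4.52)^i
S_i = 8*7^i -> [8, 56, 392, 2744, 19208]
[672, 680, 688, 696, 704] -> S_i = 672 + 8*i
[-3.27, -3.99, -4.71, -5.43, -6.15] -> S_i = -3.27 + -0.72*i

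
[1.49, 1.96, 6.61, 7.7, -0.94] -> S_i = Random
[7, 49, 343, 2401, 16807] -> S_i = 7*7^i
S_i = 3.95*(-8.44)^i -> [3.95, -33.34, 281.37, -2374.79, 20043.19]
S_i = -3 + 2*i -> [-3, -1, 1, 3, 5]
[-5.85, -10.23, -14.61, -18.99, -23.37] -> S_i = -5.85 + -4.38*i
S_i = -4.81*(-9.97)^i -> [-4.81, 47.96, -478.12, 4766.84, -47525.39]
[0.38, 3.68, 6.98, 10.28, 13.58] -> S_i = 0.38 + 3.30*i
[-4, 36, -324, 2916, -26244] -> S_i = -4*-9^i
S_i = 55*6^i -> [55, 330, 1980, 11880, 71280]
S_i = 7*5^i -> [7, 35, 175, 875, 4375]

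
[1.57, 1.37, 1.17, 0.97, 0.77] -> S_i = 1.57 + -0.20*i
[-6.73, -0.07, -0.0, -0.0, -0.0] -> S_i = -6.73*0.01^i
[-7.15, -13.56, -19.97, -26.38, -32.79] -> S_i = -7.15 + -6.41*i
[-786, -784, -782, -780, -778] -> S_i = -786 + 2*i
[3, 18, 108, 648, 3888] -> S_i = 3*6^i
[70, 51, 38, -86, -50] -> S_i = Random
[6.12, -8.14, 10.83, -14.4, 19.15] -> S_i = 6.12*(-1.33)^i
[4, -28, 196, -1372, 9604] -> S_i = 4*-7^i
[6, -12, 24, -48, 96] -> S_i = 6*-2^i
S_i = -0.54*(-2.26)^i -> [-0.54, 1.22, -2.76, 6.23, -14.09]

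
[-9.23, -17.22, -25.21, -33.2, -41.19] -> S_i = -9.23 + -7.99*i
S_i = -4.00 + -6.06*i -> [-4.0, -10.06, -16.12, -22.18, -28.24]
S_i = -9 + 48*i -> [-9, 39, 87, 135, 183]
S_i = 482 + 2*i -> [482, 484, 486, 488, 490]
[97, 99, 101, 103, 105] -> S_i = 97 + 2*i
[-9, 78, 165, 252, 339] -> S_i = -9 + 87*i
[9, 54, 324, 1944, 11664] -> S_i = 9*6^i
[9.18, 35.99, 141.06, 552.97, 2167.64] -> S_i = 9.18*3.92^i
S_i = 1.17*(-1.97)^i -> [1.17, -2.3, 4.54, -8.95, 17.62]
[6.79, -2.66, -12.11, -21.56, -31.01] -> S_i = 6.79 + -9.45*i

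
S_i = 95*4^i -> [95, 380, 1520, 6080, 24320]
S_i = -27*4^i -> [-27, -108, -432, -1728, -6912]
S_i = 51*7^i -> [51, 357, 2499, 17493, 122451]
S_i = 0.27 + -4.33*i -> [0.27, -4.06, -8.39, -12.72, -17.05]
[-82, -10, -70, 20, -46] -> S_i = Random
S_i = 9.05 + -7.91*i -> [9.05, 1.14, -6.77, -14.68, -22.59]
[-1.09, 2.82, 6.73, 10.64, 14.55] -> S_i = -1.09 + 3.91*i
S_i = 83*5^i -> [83, 415, 2075, 10375, 51875]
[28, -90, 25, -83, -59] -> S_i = Random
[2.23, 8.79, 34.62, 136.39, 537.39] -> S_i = 2.23*3.94^i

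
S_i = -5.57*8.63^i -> [-5.57, -48.07, -414.84, -3580.04, -30895.72]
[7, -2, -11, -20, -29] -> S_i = 7 + -9*i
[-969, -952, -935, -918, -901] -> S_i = -969 + 17*i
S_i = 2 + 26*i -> [2, 28, 54, 80, 106]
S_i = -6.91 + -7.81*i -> [-6.91, -14.72, -22.53, -30.34, -38.15]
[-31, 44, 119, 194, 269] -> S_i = -31 + 75*i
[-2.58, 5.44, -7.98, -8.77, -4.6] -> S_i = Random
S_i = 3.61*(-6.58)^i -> [3.61, -23.75, 156.3, -1028.45, 6767.23]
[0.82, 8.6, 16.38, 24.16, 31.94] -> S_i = 0.82 + 7.78*i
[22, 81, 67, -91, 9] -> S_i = Random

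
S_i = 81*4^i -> [81, 324, 1296, 5184, 20736]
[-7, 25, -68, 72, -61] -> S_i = Random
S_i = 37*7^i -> [37, 259, 1813, 12691, 88837]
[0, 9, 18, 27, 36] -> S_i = 0 + 9*i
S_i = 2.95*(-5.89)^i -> [2.95, -17.38, 102.34, -602.79, 3550.45]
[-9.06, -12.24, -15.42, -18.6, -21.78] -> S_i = -9.06 + -3.18*i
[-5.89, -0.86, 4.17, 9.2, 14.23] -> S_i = -5.89 + 5.03*i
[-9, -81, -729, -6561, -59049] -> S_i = -9*9^i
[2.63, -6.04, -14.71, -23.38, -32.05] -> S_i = 2.63 + -8.67*i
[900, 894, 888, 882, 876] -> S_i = 900 + -6*i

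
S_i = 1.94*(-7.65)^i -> [1.94, -14.84, 113.53, -868.53, 6644.27]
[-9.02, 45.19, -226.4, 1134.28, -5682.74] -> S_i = -9.02*(-5.01)^i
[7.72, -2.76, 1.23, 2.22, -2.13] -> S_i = Random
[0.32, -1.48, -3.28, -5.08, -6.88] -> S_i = 0.32 + -1.80*i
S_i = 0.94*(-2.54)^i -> [0.94, -2.39, 6.06, -15.4, 39.13]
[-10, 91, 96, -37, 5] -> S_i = Random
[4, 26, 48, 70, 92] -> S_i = 4 + 22*i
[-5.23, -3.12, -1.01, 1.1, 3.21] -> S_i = -5.23 + 2.11*i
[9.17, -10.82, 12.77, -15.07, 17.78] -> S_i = 9.17*(-1.18)^i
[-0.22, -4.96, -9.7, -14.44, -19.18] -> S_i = -0.22 + -4.74*i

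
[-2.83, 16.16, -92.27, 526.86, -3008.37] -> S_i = -2.83*(-5.71)^i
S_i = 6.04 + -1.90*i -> [6.04, 4.14, 2.24, 0.34, -1.56]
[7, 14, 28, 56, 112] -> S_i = 7*2^i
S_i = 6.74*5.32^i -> [6.74, 35.86, 190.76, 1014.83, 5398.91]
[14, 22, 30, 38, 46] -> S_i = 14 + 8*i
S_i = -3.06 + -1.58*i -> [-3.06, -4.64, -6.22, -7.8, -9.38]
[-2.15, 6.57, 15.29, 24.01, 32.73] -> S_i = -2.15 + 8.72*i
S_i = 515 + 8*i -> [515, 523, 531, 539, 547]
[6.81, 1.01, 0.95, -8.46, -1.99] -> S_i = Random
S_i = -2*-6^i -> [-2, 12, -72, 432, -2592]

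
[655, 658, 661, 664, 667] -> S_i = 655 + 3*i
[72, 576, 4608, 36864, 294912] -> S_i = 72*8^i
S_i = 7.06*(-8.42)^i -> [7.06, -59.45, 500.53, -4214.45, 35485.67]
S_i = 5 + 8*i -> [5, 13, 21, 29, 37]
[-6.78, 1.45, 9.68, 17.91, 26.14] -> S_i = -6.78 + 8.23*i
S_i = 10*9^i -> [10, 90, 810, 7290, 65610]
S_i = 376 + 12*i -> [376, 388, 400, 412, 424]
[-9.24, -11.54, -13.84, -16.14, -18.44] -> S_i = -9.24 + -2.30*i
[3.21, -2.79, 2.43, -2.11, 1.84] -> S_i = 3.21*(-0.87)^i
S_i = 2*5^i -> [2, 10, 50, 250, 1250]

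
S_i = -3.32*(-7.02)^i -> [-3.32, 23.31, -163.61, 1148.55, -8062.81]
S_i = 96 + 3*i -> [96, 99, 102, 105, 108]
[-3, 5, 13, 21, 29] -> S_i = -3 + 8*i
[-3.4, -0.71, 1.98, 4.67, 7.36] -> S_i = -3.40 + 2.69*i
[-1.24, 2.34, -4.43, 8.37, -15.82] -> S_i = -1.24*(-1.89)^i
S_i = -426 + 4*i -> [-426, -422, -418, -414, -410]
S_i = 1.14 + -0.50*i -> [1.14, 0.64, 0.14, -0.36, -0.86]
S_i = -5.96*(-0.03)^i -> [-5.96, 0.18, -0.01, 0.0, -0.0]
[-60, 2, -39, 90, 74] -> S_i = Random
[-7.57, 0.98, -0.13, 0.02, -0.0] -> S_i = -7.57*(-0.13)^i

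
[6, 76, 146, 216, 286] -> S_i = 6 + 70*i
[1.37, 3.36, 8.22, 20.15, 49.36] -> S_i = 1.37*2.45^i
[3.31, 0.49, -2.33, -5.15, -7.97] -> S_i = 3.31 + -2.82*i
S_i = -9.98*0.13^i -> [-9.98, -1.3, -0.17, -0.02, -0.0]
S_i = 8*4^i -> [8, 32, 128, 512, 2048]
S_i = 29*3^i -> [29, 87, 261, 783, 2349]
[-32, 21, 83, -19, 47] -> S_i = Random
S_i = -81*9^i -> [-81, -729, -6561, -59049, -531441]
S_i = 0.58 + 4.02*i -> [0.58, 4.6, 8.62, 12.64, 16.66]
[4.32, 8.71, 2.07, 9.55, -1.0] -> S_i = Random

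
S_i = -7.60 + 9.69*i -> [-7.6, 2.09, 11.78, 21.47, 31.16]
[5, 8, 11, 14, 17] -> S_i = 5 + 3*i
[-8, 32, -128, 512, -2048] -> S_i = -8*-4^i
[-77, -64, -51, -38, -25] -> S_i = -77 + 13*i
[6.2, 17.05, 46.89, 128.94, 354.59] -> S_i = 6.20*2.75^i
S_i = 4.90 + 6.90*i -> [4.9, 11.8, 18.7, 25.6, 32.5]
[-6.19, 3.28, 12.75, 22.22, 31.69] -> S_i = -6.19 + 9.47*i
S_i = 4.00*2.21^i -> [4.0, 8.84, 19.54, 43.18, 95.42]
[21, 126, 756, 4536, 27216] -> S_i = 21*6^i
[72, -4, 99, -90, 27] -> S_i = Random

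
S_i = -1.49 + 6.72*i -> [-1.49, 5.23, 11.95, 18.67, 25.39]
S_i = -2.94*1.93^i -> [-2.94, -5.67, -10.95, -21.14, -40.79]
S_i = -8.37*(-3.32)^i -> [-8.37, 27.79, -92.26, 306.29, -1016.9]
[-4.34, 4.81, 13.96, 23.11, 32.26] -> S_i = -4.34 + 9.15*i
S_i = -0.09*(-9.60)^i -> [-0.09, 0.86, -8.29, 79.63, -764.41]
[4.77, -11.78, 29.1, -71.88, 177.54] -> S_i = 4.77*(-2.47)^i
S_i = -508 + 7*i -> [-508, -501, -494, -487, -480]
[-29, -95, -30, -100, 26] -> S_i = Random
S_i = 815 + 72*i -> [815, 887, 959, 1031, 1103]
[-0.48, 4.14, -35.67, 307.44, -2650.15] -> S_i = -0.48*(-8.62)^i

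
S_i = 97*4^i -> [97, 388, 1552, 6208, 24832]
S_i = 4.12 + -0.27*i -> [4.12, 3.85, 3.58, 3.31, 3.04]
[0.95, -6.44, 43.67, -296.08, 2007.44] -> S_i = 0.95*(-6.78)^i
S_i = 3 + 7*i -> [3, 10, 17, 24, 31]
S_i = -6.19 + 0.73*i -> [-6.19, -5.46, -4.73, -4.0, -3.27]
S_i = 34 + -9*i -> [34, 25, 16, 7, -2]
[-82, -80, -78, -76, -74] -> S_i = -82 + 2*i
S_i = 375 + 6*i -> [375, 381, 387, 393, 399]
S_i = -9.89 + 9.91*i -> [-9.89, 0.02, 9.93, 19.84, 29.75]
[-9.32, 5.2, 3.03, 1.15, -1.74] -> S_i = Random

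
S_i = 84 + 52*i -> [84, 136, 188, 240, 292]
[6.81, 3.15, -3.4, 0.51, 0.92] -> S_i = Random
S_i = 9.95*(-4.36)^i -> [9.95, -43.38, 189.15, -824.67, 3595.58]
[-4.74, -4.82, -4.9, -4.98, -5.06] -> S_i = -4.74 + -0.08*i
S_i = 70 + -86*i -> [70, -16, -102, -188, -274]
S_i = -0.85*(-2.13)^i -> [-0.85, 1.81, -3.86, 8.21, -17.5]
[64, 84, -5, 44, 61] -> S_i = Random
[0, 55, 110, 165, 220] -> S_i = 0 + 55*i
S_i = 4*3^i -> [4, 12, 36, 108, 324]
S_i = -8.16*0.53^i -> [-8.16, -4.32, -2.29, -1.21, -0.64]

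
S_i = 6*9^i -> [6, 54, 486, 4374, 39366]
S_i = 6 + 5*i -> [6, 11, 16, 21, 26]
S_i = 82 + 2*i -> [82, 84, 86, 88, 90]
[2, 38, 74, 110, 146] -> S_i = 2 + 36*i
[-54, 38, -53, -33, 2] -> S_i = Random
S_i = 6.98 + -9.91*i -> [6.98, -2.93, -12.84, -22.75, -32.66]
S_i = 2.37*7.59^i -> [2.37, 17.99, 136.53, 1036.27, 7865.3]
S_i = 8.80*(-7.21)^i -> [8.8, -63.45, 457.46, -3298.29, 23780.65]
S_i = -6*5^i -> [-6, -30, -150, -750, -3750]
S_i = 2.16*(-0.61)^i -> [2.16, -1.32, 0.8, -0.49, 0.3]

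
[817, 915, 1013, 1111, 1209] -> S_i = 817 + 98*i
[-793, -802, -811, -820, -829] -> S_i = -793 + -9*i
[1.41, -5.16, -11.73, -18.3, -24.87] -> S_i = 1.41 + -6.57*i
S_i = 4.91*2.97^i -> [4.91, 14.58, 43.31, 128.63, 382.04]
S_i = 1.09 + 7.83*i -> [1.09, 8.92, 16.75, 24.58, 32.41]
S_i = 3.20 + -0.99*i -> [3.2, 2.21, 1.22, 0.23, -0.76]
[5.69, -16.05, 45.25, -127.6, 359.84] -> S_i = 5.69*(-2.82)^i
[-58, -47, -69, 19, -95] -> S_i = Random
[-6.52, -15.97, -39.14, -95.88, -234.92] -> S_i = -6.52*2.45^i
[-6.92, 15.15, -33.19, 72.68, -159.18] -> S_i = -6.92*(-2.19)^i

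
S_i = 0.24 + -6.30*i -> [0.24, -6.06, -12.36, -18.66, -24.96]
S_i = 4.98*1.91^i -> [4.98, 9.51, 18.17, 34.7, 66.28]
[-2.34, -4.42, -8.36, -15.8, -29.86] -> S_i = -2.34*1.89^i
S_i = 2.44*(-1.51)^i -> [2.44, -3.68, 5.56, -8.4, 12.69]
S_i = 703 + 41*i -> [703, 744, 785, 826, 867]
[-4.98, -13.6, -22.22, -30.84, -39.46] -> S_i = -4.98 + -8.62*i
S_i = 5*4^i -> [5, 20, 80, 320, 1280]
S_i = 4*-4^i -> [4, -16, 64, -256, 1024]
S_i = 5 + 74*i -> [5, 79, 153, 227, 301]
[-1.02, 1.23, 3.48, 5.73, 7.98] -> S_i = -1.02 + 2.25*i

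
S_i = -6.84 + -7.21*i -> [-6.84, -14.05, -21.26, -28.47, -35.68]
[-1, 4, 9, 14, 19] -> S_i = -1 + 5*i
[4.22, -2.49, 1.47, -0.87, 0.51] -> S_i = 4.22*(-0.59)^i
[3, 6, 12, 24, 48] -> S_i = 3*2^i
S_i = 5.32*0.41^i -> [5.32, 2.18, 0.89, 0.37, 0.15]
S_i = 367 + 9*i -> [367, 376, 385, 394, 403]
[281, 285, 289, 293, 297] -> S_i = 281 + 4*i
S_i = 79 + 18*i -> [79, 97, 115, 133, 151]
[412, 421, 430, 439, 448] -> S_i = 412 + 9*i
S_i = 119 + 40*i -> [119, 159, 199, 239, 279]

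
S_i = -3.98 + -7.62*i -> [-3.98, -11.6, -19.22, -26.84, -34.46]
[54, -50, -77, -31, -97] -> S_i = Random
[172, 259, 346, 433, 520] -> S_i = 172 + 87*i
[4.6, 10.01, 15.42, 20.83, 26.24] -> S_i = 4.60 + 5.41*i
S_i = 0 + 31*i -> [0, 31, 62, 93, 124]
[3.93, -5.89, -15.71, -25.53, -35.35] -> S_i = 3.93 + -9.82*i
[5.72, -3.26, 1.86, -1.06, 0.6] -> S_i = 5.72*(-0.57)^i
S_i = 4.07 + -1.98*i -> [4.07, 2.09, 0.11, -1.87, -3.85]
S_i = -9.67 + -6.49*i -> [-9.67, -16.16, -22.65, -29.14, -35.63]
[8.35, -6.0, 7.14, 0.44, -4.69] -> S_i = Random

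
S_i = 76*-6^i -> [76, -456, 2736, -16416, 98496]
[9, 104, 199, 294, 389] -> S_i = 9 + 95*i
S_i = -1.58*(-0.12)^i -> [-1.58, 0.19, -0.02, 0.0, -0.0]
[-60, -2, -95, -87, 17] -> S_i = Random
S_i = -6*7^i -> [-6, -42, -294, -2058, -14406]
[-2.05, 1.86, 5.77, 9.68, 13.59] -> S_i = -2.05 + 3.91*i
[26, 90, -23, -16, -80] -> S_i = Random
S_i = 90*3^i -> [90, 270, 810, 2430, 7290]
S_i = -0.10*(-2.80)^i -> [-0.1, 0.28, -0.78, 2.2, -6.15]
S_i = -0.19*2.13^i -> [-0.19, -0.4, -0.86, -1.84, -3.91]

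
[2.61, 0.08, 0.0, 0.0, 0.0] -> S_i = 2.61*0.03^i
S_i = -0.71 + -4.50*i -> [-0.71, -5.21, -9.71, -14.21, -18.71]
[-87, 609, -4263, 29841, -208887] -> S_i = -87*-7^i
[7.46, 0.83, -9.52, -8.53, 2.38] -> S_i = Random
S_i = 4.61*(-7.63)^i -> [4.61, -35.17, 268.38, -2047.74, 15624.25]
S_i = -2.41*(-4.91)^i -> [-2.41, 11.83, -58.1, 285.27, -1400.69]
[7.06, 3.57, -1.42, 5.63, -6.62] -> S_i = Random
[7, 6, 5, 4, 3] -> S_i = 7 + -1*i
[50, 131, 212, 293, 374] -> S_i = 50 + 81*i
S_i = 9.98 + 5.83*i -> [9.98, 15.81, 21.64, 27.47, 33.3]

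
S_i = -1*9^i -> [-1, -9, -81, -729, -6561]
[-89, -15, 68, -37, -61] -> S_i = Random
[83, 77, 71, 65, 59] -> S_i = 83 + -6*i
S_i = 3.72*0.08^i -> [3.72, 0.3, 0.02, 0.0, 0.0]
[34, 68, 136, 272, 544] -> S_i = 34*2^i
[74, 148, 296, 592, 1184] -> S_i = 74*2^i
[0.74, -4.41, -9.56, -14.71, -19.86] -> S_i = 0.74 + -5.15*i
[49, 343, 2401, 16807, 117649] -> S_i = 49*7^i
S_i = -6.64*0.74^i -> [-6.64, -4.91, -3.64, -2.69, -1.99]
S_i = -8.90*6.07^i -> [-8.9, -54.02, -327.92, -1990.47, -12082.17]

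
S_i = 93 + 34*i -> [93, 127, 161, 195, 229]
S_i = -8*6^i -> [-8, -48, -288, -1728, -10368]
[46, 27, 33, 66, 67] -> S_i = Random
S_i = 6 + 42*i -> [6, 48, 90, 132, 174]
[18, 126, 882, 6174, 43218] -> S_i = 18*7^i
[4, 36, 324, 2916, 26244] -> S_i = 4*9^i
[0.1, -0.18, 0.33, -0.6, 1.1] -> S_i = 0.10*(-1.82)^i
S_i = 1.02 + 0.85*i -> [1.02, 1.87, 2.72, 3.57, 4.42]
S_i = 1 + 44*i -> [1, 45, 89, 133, 177]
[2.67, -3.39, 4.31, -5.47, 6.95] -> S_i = 2.67*(-1.27)^i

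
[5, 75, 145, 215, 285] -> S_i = 5 + 70*i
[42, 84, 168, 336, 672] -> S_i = 42*2^i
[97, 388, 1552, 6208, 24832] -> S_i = 97*4^i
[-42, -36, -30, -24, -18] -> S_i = -42 + 6*i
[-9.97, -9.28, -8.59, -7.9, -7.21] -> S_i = -9.97 + 0.69*i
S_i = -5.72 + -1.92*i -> [-5.72, -7.64, -9.56, -11.48, -13.4]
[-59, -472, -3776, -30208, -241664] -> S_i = -59*8^i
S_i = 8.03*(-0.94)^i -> [8.03, -7.55, 7.1, -6.67, 6.27]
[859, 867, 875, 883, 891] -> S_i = 859 + 8*i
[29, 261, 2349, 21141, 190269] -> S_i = 29*9^i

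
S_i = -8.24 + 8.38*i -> [-8.24, 0.14, 8.52, 16.9, 25.28]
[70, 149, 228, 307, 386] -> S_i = 70 + 79*i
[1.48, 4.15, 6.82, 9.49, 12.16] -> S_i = 1.48 + 2.67*i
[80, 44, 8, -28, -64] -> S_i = 80 + -36*i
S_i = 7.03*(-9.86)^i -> [7.03, -69.32, 683.45, -6738.85, 66445.1]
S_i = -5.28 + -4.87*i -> [-5.28, -10.15, -15.02, -19.89, -24.76]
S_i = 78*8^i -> [78, 624, 4992, 39936, 319488]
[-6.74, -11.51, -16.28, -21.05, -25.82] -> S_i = -6.74 + -4.77*i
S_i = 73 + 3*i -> [73, 76, 79, 82, 85]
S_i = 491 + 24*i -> [491, 515, 539, 563, 587]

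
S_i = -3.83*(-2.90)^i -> [-3.83, 11.11, -32.21, 93.41, -270.89]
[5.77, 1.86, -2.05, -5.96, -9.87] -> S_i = 5.77 + -3.91*i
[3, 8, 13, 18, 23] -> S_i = 3 + 5*i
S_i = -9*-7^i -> [-9, 63, -441, 3087, -21609]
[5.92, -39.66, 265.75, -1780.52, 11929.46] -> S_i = 5.92*(-6.70)^i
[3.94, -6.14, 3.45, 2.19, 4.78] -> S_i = Random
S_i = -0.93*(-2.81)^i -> [-0.93, 2.61, -7.34, 20.63, -57.98]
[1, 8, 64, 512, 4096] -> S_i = 1*8^i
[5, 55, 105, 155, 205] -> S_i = 5 + 50*i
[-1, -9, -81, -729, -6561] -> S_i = -1*9^i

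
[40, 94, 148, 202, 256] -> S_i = 40 + 54*i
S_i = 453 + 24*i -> [453, 477, 501, 525, 549]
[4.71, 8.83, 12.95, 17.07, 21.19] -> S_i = 4.71 + 4.12*i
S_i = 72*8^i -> [72, 576, 4608, 36864, 294912]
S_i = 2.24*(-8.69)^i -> [2.24, -19.47, 169.16, -1469.97, 12774.01]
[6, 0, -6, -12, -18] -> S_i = 6 + -6*i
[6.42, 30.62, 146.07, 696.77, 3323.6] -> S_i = 6.42*4.77^i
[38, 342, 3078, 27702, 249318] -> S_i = 38*9^i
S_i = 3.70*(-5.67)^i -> [3.7, -20.98, 118.95, -674.45, 3824.14]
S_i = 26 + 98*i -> [26, 124, 222, 320, 418]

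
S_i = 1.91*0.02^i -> [1.91, 0.04, 0.0, 0.0, 0.0]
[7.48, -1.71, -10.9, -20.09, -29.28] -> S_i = 7.48 + -9.19*i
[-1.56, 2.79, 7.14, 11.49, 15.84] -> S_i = -1.56 + 4.35*i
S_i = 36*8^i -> [36, 288, 2304, 18432, 147456]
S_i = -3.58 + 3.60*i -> [-3.58, 0.02, 3.62, 7.22, 10.82]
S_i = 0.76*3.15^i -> [0.76, 2.39, 7.54, 23.75, 74.83]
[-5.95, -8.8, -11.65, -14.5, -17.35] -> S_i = -5.95 + -2.85*i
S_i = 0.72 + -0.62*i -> [0.72, 0.1, -0.52, -1.14, -1.76]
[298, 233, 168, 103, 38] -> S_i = 298 + -65*i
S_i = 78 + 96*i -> [78, 174, 270, 366, 462]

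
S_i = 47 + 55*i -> [47, 102, 157, 212, 267]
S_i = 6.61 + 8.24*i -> [6.61, 14.85, 23.09, 31.33, 39.57]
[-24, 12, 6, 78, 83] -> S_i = Random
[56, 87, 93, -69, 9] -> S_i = Random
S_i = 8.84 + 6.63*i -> [8.84, 15.47, 22.1, 28.73, 35.36]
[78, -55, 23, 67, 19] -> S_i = Random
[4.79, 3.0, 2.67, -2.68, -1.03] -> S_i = Random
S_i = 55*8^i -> [55, 440, 3520, 28160, 225280]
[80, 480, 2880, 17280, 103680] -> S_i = 80*6^i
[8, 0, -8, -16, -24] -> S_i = 8 + -8*i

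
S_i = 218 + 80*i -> [218, 298, 378, 458, 538]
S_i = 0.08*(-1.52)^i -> [0.08, -0.12, 0.18, -0.28, 0.43]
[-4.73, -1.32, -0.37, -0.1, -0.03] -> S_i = -4.73*0.28^i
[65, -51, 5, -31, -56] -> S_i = Random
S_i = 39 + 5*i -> [39, 44, 49, 54, 59]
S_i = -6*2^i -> [-6, -12, -24, -48, -96]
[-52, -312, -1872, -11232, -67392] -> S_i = -52*6^i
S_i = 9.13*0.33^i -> [9.13, 3.01, 0.99, 0.33, 0.11]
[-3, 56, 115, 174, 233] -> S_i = -3 + 59*i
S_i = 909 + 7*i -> [909, 916, 923, 930, 937]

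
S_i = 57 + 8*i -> [57, 65, 73, 81, 89]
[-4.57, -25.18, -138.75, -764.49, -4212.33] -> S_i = -4.57*5.51^i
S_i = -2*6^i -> [-2, -12, -72, -432, -2592]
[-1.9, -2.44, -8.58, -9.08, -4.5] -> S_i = Random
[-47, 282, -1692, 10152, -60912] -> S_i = -47*-6^i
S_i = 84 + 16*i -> [84, 100, 116, 132, 148]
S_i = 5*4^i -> [5, 20, 80, 320, 1280]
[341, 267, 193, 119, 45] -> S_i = 341 + -74*i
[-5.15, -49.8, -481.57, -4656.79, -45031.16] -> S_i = -5.15*9.67^i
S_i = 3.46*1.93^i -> [3.46, 6.68, 12.89, 24.87, 48.01]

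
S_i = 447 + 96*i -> [447, 543, 639, 735, 831]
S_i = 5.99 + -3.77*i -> [5.99, 2.22, -1.55, -5.32, -9.09]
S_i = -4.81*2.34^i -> [-4.81, -11.26, -26.34, -61.63, -144.21]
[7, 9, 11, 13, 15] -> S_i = 7 + 2*i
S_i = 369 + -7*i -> [369, 362, 355, 348, 341]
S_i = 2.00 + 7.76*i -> [2.0, 9.76, 17.52, 25.28, 33.04]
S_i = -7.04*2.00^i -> [-7.04, -14.08, -28.16, -56.32, -112.64]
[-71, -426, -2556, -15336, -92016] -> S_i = -71*6^i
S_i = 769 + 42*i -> [769, 811, 853, 895, 937]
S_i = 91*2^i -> [91, 182, 364, 728, 1456]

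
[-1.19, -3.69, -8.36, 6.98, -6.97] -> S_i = Random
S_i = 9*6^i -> [9, 54, 324, 1944, 11664]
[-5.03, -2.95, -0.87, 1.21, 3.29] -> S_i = -5.03 + 2.08*i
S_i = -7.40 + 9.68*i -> [-7.4, 2.28, 11.96, 21.64, 31.32]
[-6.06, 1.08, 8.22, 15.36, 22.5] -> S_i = -6.06 + 7.14*i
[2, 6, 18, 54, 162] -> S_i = 2*3^i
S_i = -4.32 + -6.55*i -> [-4.32, -10.87, -17.42, -23.97, -30.52]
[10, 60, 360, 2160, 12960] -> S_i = 10*6^i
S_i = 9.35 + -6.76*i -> [9.35, 2.59, -4.17, -10.93, -17.69]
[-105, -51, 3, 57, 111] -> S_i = -105 + 54*i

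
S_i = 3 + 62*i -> [3, 65, 127, 189, 251]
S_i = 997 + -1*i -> [997, 996, 995, 994, 993]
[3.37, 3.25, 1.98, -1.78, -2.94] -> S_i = Random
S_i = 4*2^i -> [4, 8, 16, 32, 64]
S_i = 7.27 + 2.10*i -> [7.27, 9.37, 11.47, 13.57, 15.67]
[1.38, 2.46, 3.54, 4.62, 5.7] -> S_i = 1.38 + 1.08*i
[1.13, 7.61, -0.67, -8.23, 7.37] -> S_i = Random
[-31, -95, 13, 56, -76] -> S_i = Random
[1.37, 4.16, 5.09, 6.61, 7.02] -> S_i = Random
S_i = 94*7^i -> [94, 658, 4606, 32242, 225694]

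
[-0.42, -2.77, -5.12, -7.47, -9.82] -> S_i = -0.42 + -2.35*i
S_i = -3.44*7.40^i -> [-3.44, -25.46, -188.37, -1393.97, -10315.38]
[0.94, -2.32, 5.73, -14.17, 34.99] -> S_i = 0.94*(-2.47)^i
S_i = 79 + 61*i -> [79, 140, 201, 262, 323]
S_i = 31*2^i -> [31, 62, 124, 248, 496]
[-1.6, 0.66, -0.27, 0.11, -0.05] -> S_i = -1.60*(-0.41)^i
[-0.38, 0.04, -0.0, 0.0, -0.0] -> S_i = -0.38*(-0.11)^i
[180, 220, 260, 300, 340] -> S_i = 180 + 40*i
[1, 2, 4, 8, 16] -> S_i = 1*2^i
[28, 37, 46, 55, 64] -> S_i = 28 + 9*i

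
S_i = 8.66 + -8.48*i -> [8.66, 0.18, -8.3, -16.78, -25.26]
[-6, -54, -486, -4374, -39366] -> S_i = -6*9^i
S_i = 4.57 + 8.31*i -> [4.57, 12.88, 21.19, 29.5, 37.81]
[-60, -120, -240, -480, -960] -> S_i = -60*2^i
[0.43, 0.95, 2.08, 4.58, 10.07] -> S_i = 0.43*2.20^i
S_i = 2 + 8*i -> [2, 10, 18, 26, 34]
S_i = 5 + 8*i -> [5, 13, 21, 29, 37]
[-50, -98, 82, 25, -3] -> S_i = Random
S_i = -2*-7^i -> [-2, 14, -98, 686, -4802]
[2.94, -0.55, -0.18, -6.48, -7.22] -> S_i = Random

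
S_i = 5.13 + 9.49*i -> [5.13, 14.62, 24.11, 33.6, 43.09]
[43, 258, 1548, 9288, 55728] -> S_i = 43*6^i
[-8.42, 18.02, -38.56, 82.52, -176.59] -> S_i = -8.42*(-2.14)^i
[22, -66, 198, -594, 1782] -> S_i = 22*-3^i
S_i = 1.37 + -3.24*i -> [1.37, -1.87, -5.11, -8.35, -11.59]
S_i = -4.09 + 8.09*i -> [-4.09, 4.0, 12.09, 20.18, 28.27]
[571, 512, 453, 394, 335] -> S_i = 571 + -59*i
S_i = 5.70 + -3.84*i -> [5.7, 1.86, -1.98, -5.82, -9.66]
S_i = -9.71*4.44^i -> [-9.71, -43.11, -191.42, -849.9, -3773.56]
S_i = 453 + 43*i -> [453, 496, 539, 582, 625]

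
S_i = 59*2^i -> [59, 118, 236, 472, 944]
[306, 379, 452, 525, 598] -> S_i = 306 + 73*i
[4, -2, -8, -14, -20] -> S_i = 4 + -6*i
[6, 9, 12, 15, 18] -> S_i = 6 + 3*i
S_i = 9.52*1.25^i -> [9.52, 11.9, 14.88, 18.59, 23.24]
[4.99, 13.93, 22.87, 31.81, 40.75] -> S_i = 4.99 + 8.94*i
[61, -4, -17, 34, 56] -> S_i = Random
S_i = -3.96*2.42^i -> [-3.96, -9.58, -23.19, -56.12, -135.82]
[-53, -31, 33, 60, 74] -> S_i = Random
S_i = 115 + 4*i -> [115, 119, 123, 127, 131]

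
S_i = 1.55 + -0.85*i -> [1.55, 0.7, -0.15, -1.0, -1.85]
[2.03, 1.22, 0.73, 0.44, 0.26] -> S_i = 2.03*0.60^i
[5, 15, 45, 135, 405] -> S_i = 5*3^i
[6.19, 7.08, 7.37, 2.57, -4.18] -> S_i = Random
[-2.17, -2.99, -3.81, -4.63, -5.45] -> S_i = -2.17 + -0.82*i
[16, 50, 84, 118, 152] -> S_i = 16 + 34*i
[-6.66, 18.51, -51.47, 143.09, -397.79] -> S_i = -6.66*(-2.78)^i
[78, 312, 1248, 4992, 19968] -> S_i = 78*4^i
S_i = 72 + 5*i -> [72, 77, 82, 87, 92]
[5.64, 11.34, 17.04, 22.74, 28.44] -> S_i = 5.64 + 5.70*i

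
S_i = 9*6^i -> [9, 54, 324, 1944, 11664]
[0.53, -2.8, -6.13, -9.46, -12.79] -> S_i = 0.53 + -3.33*i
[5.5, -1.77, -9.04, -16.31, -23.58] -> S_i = 5.50 + -7.27*i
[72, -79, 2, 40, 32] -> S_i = Random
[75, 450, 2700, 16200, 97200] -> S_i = 75*6^i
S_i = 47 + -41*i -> [47, 6, -35, -76, -117]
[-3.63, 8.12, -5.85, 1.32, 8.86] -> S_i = Random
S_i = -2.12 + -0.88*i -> [-2.12, -3.0, -3.88, -4.76, -5.64]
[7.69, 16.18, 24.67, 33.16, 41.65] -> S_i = 7.69 + 8.49*i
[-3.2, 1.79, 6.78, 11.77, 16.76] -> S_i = -3.20 + 4.99*i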